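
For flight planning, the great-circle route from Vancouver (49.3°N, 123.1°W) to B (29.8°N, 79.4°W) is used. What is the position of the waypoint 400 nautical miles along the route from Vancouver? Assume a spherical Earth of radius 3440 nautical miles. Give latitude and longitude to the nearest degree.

Write both endpoints as unit vectors p₁, p₂ with components (cos φ cos λ, cos φ sin λ, sin φ).
The central angle between the endpoints is δ = arccos(p₁·p₂) ≈ 0.667 rad (38.2°). The total great-circle distance is δ·R ≈ 0.667 × 3440 ≈ 2293 nmi, so the target fraction is f = 400/2293 ≈ 0.174.
Interpolate at f ≈ 0.174 with slerp weights a = sin((1−f)δ)/sin δ ≈ 0.846, b = sin(fδ)/sin δ ≈ 0.188.
p = a·p₁ + b·p₂ ≈ (-0.271, -0.622, 0.734); φ = arcsin(p_z) ≈ 47.26°, λ = atan2(p_y, p_x) ≈ -113.56°.

≈ (47°N, 114°W)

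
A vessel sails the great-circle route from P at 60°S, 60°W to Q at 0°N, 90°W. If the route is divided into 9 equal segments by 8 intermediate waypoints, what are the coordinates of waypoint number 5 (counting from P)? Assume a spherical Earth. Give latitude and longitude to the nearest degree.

≈ 27°S, 81°W

Convert each endpoint to a unit vector on the sphere (x = cos φ cos λ, y = cos φ sin λ, z = sin φ).
The central angle between the endpoints is δ = arccos(p₁·p₂) ≈ 1.123 rad (64.3°).
Interpolate at f = 5/9 with slerp weights a = sin((1−f)δ)/sin δ ≈ 0.531, b = sin(fδ)/sin δ ≈ 0.648.
p = a·p₁ + b·p₂ ≈ (0.133, -0.878, -0.460); φ = arcsin(p_z) ≈ -27.38°, λ = atan2(p_y, p_x) ≈ -81.40°.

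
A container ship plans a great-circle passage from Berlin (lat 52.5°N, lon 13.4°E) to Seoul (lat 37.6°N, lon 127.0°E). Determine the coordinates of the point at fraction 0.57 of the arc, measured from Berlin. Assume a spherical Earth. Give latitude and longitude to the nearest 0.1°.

From cos δ = sin φ₁ sin φ₂ + cos φ₁ cos φ₂ cos Δλ, the central angle is δ ≈ 1.276 rad (73.1°).
Interpolate at f = 0.57 with slerp weights a = sin((1−f)δ)/sin δ ≈ 0.545, b = sin(fδ)/sin δ ≈ 0.695.
p = a·p₁ + b·p₂ ≈ (-0.009, 0.516, 0.856); φ = arcsin(p_z) ≈ 58.90°, λ = atan2(p_y, p_x) ≈ 90.95°.

≈ lat 58.9°N, lon 90.9°E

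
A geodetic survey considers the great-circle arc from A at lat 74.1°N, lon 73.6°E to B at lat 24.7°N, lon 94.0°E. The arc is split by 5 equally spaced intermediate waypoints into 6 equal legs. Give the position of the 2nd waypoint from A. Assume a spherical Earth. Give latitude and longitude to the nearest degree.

Convert each endpoint to a unit vector on the sphere (x = cos φ cos λ, y = cos φ sin λ, z = sin φ).
The central angle between the endpoints is δ = arccos(p₁·p₂) ≈ 0.883 rad (50.6°).
Interpolate at f = 2/6 with slerp weights a = sin((1−f)δ)/sin δ ≈ 0.719, b = sin(fδ)/sin δ ≈ 0.375.
p = a·p₁ + b·p₂ ≈ (0.032, 0.529, 0.848); φ = arcsin(p_z) ≈ 57.99°, λ = atan2(p_y, p_x) ≈ 86.56°.

≈ lat 58°N, lon 87°E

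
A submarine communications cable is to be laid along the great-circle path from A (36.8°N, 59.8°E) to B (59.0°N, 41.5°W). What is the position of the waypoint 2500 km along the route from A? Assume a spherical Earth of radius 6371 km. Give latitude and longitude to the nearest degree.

≈ (54°N, 39°E)

From cos δ = sin φ₁ sin φ₂ + cos φ₁ cos φ₂ cos Δλ, the central angle is δ ≈ 1.123 rad (64.4°). The total great-circle distance is δ·R ≈ 1.123 × 6371 ≈ 7157 km, so the target fraction is f = 2500/7157 ≈ 0.349.
Interpolate at f ≈ 0.349 with slerp weights a = sin((1−f)δ)/sin δ ≈ 0.740, b = sin(fδ)/sin δ ≈ 0.424.
p = a·p₁ + b·p₂ ≈ (0.462, 0.368, 0.807); φ = arcsin(p_z) ≈ 53.82°, λ = atan2(p_y, p_x) ≈ 38.52°.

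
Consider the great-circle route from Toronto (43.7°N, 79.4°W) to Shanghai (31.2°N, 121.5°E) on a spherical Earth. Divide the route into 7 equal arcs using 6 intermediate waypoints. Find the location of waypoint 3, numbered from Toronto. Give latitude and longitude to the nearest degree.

Write both endpoints as unit vectors p₁, p₂ with components (cos φ cos λ, cos φ sin λ, sin φ).
The central angle between the endpoints is δ = arccos(p₁·p₂) ≈ 1.792 rad (102.7°).
Interpolate at f = 3/7 with slerp weights a = sin((1−f)δ)/sin δ ≈ 0.876, b = sin(fδ)/sin δ ≈ 0.712.
p = a·p₁ + b·p₂ ≈ (-0.202, -0.103, 0.974); φ = arcsin(p_z) ≈ 76.91°, λ = atan2(p_y, p_x) ≈ -153.00°.

≈ (77°N, 153°W)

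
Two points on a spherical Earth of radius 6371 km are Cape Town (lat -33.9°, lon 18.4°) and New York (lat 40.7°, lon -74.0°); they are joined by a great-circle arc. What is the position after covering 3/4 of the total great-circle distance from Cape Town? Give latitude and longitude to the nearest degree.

≈ lat 25°, lon -46°

Write both endpoints as unit vectors p₁, p₂ with components (cos φ cos λ, cos φ sin λ, sin φ).
The central angle between the endpoints is δ = arccos(p₁·p₂) ≈ 1.971 rad (113.0°).
Interpolate at f = 3/4 with slerp weights a = sin((1−f)δ)/sin δ ≈ 0.514, b = sin(fδ)/sin δ ≈ 1.081.
p = a·p₁ + b·p₂ ≈ (0.631, -0.653, 0.419); φ = arcsin(p_z) ≈ 24.75°, λ = atan2(p_y, p_x) ≈ -46.02°.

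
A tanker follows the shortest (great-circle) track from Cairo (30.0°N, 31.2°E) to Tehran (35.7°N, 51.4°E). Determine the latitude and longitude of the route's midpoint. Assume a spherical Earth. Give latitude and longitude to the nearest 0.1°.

≈ 33.3°N, 41.0°E

Convert each endpoint to a unit vector on the sphere (x = cos φ cos λ, y = cos φ sin λ, z = sin φ).
The central angle between the endpoints is δ = arccos(p₁·p₂) ≈ 0.312 rad (17.9°).
Interpolate at f = 1/2 with slerp weights a = sin((1−f)δ)/sin δ ≈ 0.506, b = sin(fδ)/sin δ ≈ 0.506.
p = a·p₁ + b·p₂ ≈ (0.631, 0.548, 0.548); φ = arcsin(p_z) ≈ 33.26°, λ = atan2(p_y, p_x) ≈ 40.97°.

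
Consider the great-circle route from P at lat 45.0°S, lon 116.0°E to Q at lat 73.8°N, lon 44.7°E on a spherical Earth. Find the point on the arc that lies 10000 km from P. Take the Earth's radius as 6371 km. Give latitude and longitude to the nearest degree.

Write both endpoints as unit vectors p₁, p₂ with components (cos φ cos λ, cos φ sin λ, sin φ).
The central angle between the endpoints is δ = arccos(p₁·p₂) ≈ 2.234 rad (128.0°). The total great-circle distance is δ·R ≈ 2.234 × 6371 ≈ 14234 km, so the target fraction is f = 10000/14234 ≈ 0.703.
Interpolate at f ≈ 0.703 with slerp weights a = sin((1−f)δ)/sin δ ≈ 0.783, b = sin(fδ)/sin δ ≈ 1.269.
p = a·p₁ + b·p₂ ≈ (0.009, 0.747, 0.665); φ = arcsin(p_z) ≈ 41.71°, λ = atan2(p_y, p_x) ≈ 89.30°.

≈ lat 42°N, lon 89°E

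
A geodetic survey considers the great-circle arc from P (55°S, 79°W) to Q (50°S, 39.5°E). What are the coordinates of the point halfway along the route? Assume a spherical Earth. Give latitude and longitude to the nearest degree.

≈ (68°S, 14°W)

Convert each endpoint to a unit vector on the sphere (x = cos φ cos λ, y = cos φ sin λ, z = sin φ).
The central angle between the endpoints is δ = arccos(p₁·p₂) ≈ 1.102 rad (63.2°).
Interpolate at f = 1/2 with slerp weights a = sin((1−f)δ)/sin δ ≈ 0.587, b = sin(fδ)/sin δ ≈ 0.587.
p = a·p₁ + b·p₂ ≈ (0.355, -0.090, -0.930); φ = arcsin(p_z) ≈ -68.49°, λ = atan2(p_y, p_x) ≈ -14.29°.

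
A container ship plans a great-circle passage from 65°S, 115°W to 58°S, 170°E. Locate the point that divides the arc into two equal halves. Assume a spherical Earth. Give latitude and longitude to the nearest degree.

≈ 67°S, 157°W

The haversine formula gives a central angle δ ≈ 0.598 rad (34.3°) between the endpoints.
Interpolate at f = 1/2 with slerp weights a = sin((1−f)δ)/sin δ ≈ 0.523, b = sin(fδ)/sin δ ≈ 0.523.
p = a·p₁ + b·p₂ ≈ (-0.366, -0.152, -0.918); φ = arcsin(p_z) ≈ -66.62°, λ = atan2(p_y, p_x) ≈ -157.44°.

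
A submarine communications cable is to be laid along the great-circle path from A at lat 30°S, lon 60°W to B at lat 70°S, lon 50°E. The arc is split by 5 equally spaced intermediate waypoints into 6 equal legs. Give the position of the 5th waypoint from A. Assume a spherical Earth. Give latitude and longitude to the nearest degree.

≈ lat 73°S, lon 15°E

Convert each endpoint to a unit vector on the sphere (x = cos φ cos λ, y = cos φ sin λ, z = sin φ).
The central angle between the endpoints is δ = arccos(p₁·p₂) ≈ 1.193 rad (68.4°).
Interpolate at f = 5/6 with slerp weights a = sin((1−f)δ)/sin δ ≈ 0.213, b = sin(fδ)/sin δ ≈ 0.902.
p = a·p₁ + b·p₂ ≈ (0.290, 0.077, -0.954); φ = arcsin(p_z) ≈ -72.52°, λ = atan2(p_y, p_x) ≈ 14.84°.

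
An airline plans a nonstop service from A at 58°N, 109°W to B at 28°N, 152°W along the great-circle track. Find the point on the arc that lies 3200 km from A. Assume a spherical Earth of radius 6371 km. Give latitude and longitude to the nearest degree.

≈ 39°N, 143°W

From cos δ = sin φ₁ sin φ₂ + cos φ₁ cos φ₂ cos Δλ, the central angle is δ ≈ 0.737 rad (42.2°). The total great-circle distance is δ·R ≈ 0.737 × 6371 ≈ 4697 km, so the target fraction is f = 3200/4697 ≈ 0.681.
Interpolate at f ≈ 0.681 with slerp weights a = sin((1−f)δ)/sin δ ≈ 0.346, b = sin(fδ)/sin δ ≈ 0.716.
p = a·p₁ + b·p₂ ≈ (-0.618, -0.470, 0.630); φ = arcsin(p_z) ≈ 39.04°, λ = atan2(p_y, p_x) ≈ -142.73°.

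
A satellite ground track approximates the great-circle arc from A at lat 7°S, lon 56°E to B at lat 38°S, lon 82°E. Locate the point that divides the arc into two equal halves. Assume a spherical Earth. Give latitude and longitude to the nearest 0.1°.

Convert each endpoint to a unit vector on the sphere (x = cos φ cos λ, y = cos φ sin λ, z = sin φ).
The central angle between the endpoints is δ = arccos(p₁·p₂) ≈ 0.679 rad (38.9°).
Interpolate at f = 1/2 with slerp weights a = sin((1−f)δ)/sin δ ≈ 0.530, b = sin(fδ)/sin δ ≈ 0.530.
p = a·p₁ + b·p₂ ≈ (0.352, 0.850, -0.391); φ = arcsin(p_z) ≈ -23.02°, λ = atan2(p_y, p_x) ≈ 67.48°.

≈ lat 23.0°S, lon 67.5°E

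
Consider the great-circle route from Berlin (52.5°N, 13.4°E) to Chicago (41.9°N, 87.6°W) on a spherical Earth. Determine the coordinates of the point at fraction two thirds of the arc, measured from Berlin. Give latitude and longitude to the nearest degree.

≈ 55°N, 62°W

From cos δ = sin φ₁ sin φ₂ + cos φ₁ cos φ₂ cos Δλ, the central angle is δ ≈ 1.111 rad (63.7°).
Interpolate at f = 2/3 with slerp weights a = sin((1−f)δ)/sin δ ≈ 0.404, b = sin(fδ)/sin δ ≈ 0.753.
p = a·p₁ + b·p₂ ≈ (0.263, -0.503, 0.823); φ = arcsin(p_z) ≈ 55.42°, λ = atan2(p_y, p_x) ≈ -62.43°.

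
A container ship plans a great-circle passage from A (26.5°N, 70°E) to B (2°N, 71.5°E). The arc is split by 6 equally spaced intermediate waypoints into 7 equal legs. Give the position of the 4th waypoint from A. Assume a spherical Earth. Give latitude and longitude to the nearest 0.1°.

≈ (12.5°N, 70.9°E)

Convert each endpoint to a unit vector on the sphere (x = cos φ cos λ, y = cos φ sin λ, z = sin φ).
The central angle between the endpoints is δ = arccos(p₁·p₂) ≈ 0.428 rad (24.5°).
Interpolate at f = 4/7 with slerp weights a = sin((1−f)δ)/sin δ ≈ 0.439, b = sin(fδ)/sin δ ≈ 0.583.
p = a·p₁ + b·p₂ ≈ (0.320, 0.923, 0.216); φ = arcsin(p_z) ≈ 12.50°, λ = atan2(p_y, p_x) ≈ 70.90°.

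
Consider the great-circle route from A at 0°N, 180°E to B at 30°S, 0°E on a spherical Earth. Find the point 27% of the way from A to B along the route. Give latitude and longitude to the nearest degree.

Write both endpoints as unit vectors p₁, p₂ with components (cos φ cos λ, cos φ sin λ, sin φ).
The central angle between the endpoints is δ = arccos(p₁·p₂) ≈ 2.618 rad (150.0°).
Interpolate at f = 0.27 with slerp weights a = sin((1−f)δ)/sin δ ≈ 1.885, b = sin(fδ)/sin δ ≈ 1.299.
p = a·p₁ + b·p₂ ≈ (-0.760, 0.000, -0.649); φ = arcsin(p_z) ≈ -40.50°, λ = atan2(p_y, p_x) ≈ 180.00°.

≈ 41°S, 180°E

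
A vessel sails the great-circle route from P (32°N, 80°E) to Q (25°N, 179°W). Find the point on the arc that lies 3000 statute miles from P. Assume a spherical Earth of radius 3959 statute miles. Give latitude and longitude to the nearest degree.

≈ (40°N, 134°E)

Write both endpoints as unit vectors p₁, p₂ with components (cos φ cos λ, cos φ sin λ, sin φ).
The central angle between the endpoints is δ = arccos(p₁·p₂) ≈ 1.493 rad (85.6°). The total great-circle distance is δ·R ≈ 1.493 × 3959 ≈ 5912 mi, so the target fraction is f = 3000/5912 ≈ 0.507.
Interpolate at f ≈ 0.507 with slerp weights a = sin((1−f)δ)/sin δ ≈ 0.673, b = sin(fδ)/sin δ ≈ 0.689.
p = a·p₁ + b·p₂ ≈ (-0.526, 0.551, 0.648); φ = arcsin(p_z) ≈ 40.39°, λ = atan2(p_y, p_x) ≈ 133.63°.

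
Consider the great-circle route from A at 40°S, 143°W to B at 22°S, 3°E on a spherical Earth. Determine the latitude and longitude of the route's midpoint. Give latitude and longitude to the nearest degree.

≈ 63°S, 53°W

From cos δ = sin φ₁ sin φ₂ + cos φ₁ cos φ₂ cos Δλ, the central angle is δ ≈ 1.926 rad (110.4°).
Interpolate at f = 1/2 with slerp weights a = sin((1−f)δ)/sin δ ≈ 0.876, b = sin(fδ)/sin δ ≈ 0.876.
p = a·p₁ + b·p₂ ≈ (0.275, -0.361, -0.891); φ = arcsin(p_z) ≈ -63.00°, λ = atan2(p_y, p_x) ≈ -52.71°.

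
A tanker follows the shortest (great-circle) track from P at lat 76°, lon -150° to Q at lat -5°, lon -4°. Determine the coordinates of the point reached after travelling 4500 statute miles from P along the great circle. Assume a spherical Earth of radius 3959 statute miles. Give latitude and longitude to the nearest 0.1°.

Write both endpoints as unit vectors p₁, p₂ with components (cos φ cos λ, cos φ sin λ, sin φ).
The central angle between the endpoints is δ = arccos(p₁·p₂) ≈ 1.859 rad (106.5°). The total great-circle distance is δ·R ≈ 1.859 × 3959 ≈ 7360 mi, so the target fraction is f = 4500/7360 ≈ 0.611.
Interpolate at f ≈ 0.611 with slerp weights a = sin((1−f)δ)/sin δ ≈ 0.690, b = sin(fδ)/sin δ ≈ 0.946.
p = a·p₁ + b·p₂ ≈ (0.796, -0.149, 0.587); φ = arcsin(p_z) ≈ 35.93°, λ = atan2(p_y, p_x) ≈ -10.62°.

≈ lat 35.9°, lon -10.6°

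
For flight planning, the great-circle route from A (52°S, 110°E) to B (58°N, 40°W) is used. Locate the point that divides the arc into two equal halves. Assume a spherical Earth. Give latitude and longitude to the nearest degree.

≈ (11°N, 51°E)

From cos δ = sin φ₁ sin φ₂ + cos φ₁ cos φ₂ cos Δλ, the central angle is δ ≈ 2.827 rad (162.0°).
Interpolate at f = 1/2 with slerp weights a = sin((1−f)δ)/sin δ ≈ 3.188, b = sin(fδ)/sin δ ≈ 3.188.
p = a·p₁ + b·p₂ ≈ (0.623, 0.759, 0.191); φ = arcsin(p_z) ≈ 11.04°, λ = atan2(p_y, p_x) ≈ 50.61°.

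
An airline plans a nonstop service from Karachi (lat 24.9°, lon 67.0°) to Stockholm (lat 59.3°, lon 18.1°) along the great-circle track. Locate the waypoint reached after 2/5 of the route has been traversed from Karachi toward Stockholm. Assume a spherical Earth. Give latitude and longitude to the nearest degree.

≈ lat 41°, lon 54°

Write both endpoints as unit vectors p₁, p₂ with components (cos φ cos λ, cos φ sin λ, sin φ).
The central angle between the endpoints is δ = arccos(p₁·p₂) ≈ 0.841 rad (48.2°).
Interpolate at f = 2/5 with slerp weights a = sin((1−f)δ)/sin δ ≈ 0.649, b = sin(fδ)/sin δ ≈ 0.443.
p = a·p₁ + b·p₂ ≈ (0.445, 0.612, 0.654); φ = arcsin(p_z) ≈ 40.84°, λ = atan2(p_y, p_x) ≈ 53.98°.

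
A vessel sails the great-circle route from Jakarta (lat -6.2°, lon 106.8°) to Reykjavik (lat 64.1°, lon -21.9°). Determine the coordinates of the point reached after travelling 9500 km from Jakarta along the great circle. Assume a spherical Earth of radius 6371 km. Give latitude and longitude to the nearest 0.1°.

From cos δ = sin φ₁ sin φ₂ + cos φ₁ cos φ₂ cos Δλ, the central angle is δ ≈ 1.948 rad (111.6°). The total great-circle distance is δ·R ≈ 1.948 × 6371 ≈ 12413 km, so the target fraction is f = 9500/12413 ≈ 0.765.
Interpolate at f ≈ 0.765 with slerp weights a = sin((1−f)δ)/sin δ ≈ 0.475, b = sin(fδ)/sin δ ≈ 1.072.
p = a·p₁ + b·p₂ ≈ (0.298, 0.277, 0.913); φ = arcsin(p_z) ≈ 65.97°, λ = atan2(p_y, p_x) ≈ 42.92°.

≈ lat 66.0°, lon 42.9°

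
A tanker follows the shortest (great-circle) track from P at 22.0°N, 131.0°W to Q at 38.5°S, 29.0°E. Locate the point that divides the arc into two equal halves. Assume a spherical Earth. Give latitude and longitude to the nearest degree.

Write both endpoints as unit vectors p₁, p₂ with components (cos φ cos λ, cos φ sin λ, sin φ).
The central angle between the endpoints is δ = arccos(p₁·p₂) ≈ 2.726 rad (156.2°).
Interpolate at f = 1/2 with slerp weights a = sin((1−f)δ)/sin δ ≈ 2.426, b = sin(fδ)/sin δ ≈ 2.426.
p = a·p₁ + b·p₂ ≈ (0.185, -0.777, -0.601); φ = arcsin(p_z) ≈ -36.98°, λ = atan2(p_y, p_x) ≈ -76.62°.

≈ 37°S, 77°W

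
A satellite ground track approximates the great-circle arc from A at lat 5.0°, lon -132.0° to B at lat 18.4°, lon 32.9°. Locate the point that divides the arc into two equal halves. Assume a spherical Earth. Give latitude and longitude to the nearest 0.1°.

≈ lat 57.2°, lon -60.0°

Convert each endpoint to a unit vector on the sphere (x = cos φ cos λ, y = cos φ sin λ, z = sin φ).
The central angle between the endpoints is δ = arccos(p₁·p₂) ≈ 2.658 rad (152.3°).
Interpolate at f = 1/2 with slerp weights a = sin((1−f)δ)/sin δ ≈ 2.086, b = sin(fδ)/sin δ ≈ 2.086.
p = a·p₁ + b·p₂ ≈ (0.271, -0.469, 0.840); φ = arcsin(p_z) ≈ 57.18°, λ = atan2(p_y, p_x) ≈ -59.95°.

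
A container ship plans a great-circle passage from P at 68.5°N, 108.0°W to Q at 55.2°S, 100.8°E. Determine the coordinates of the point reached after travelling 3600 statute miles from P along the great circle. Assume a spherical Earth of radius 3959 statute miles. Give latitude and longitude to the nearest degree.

≈ 46°N, 149°E

Write both endpoints as unit vectors p₁, p₂ with components (cos φ cos λ, cos φ sin λ, sin φ).
The central angle between the endpoints is δ = arccos(p₁·p₂) ≈ 2.816 rad (161.3°). The total great-circle distance is δ·R ≈ 2.816 × 3959 ≈ 11147 mi, so the target fraction is f = 3600/11147 ≈ 0.323.
Interpolate at f ≈ 0.323 with slerp weights a = sin((1−f)δ)/sin δ ≈ 2.948, b = sin(fδ)/sin δ ≈ 2.463.
p = a·p₁ + b·p₂ ≈ (-0.597, 0.353, 0.720); φ = arcsin(p_z) ≈ 46.05°, λ = atan2(p_y, p_x) ≈ 149.38°.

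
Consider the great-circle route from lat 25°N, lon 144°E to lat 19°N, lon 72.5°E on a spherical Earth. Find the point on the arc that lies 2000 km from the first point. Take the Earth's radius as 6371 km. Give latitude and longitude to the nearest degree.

≈ lat 27°N, lon 124°E

From cos δ = sin φ₁ sin φ₂ + cos φ₁ cos φ₂ cos Δλ, the central angle is δ ≈ 1.149 rad (65.8°). The total great-circle distance is δ·R ≈ 1.149 × 6371 ≈ 7320 km, so the target fraction is f = 2000/7320 ≈ 0.273.
Interpolate at f ≈ 0.273 with slerp weights a = sin((1−f)δ)/sin δ ≈ 0.813, b = sin(fδ)/sin δ ≈ 0.338.
p = a·p₁ + b·p₂ ≈ (-0.500, 0.738, 0.454); φ = arcsin(p_z) ≈ 26.97°, λ = atan2(p_y, p_x) ≈ 124.09°.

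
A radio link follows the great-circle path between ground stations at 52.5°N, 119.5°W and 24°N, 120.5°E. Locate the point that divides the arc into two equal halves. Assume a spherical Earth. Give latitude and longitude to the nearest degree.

The haversine formula gives a central angle δ ≈ 1.526 rad (87.4°) between the endpoints.
Interpolate at f = 1/2 with slerp weights a = sin((1−f)δ)/sin δ ≈ 0.692, b = sin(fδ)/sin δ ≈ 0.692.
p = a·p₁ + b·p₂ ≈ (-0.528, 0.178, 0.830); φ = arcsin(p_z) ≈ 56.13°, λ = atan2(p_y, p_x) ≈ 161.37°.

≈ 56°N, 161°E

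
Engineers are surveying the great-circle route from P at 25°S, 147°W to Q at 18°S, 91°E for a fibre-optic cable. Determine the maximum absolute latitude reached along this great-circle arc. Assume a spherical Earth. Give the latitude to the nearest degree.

≈ 39°S

The great circle lies in the plane with unit normal n̂ = (p₁ × p₂)/|p₁ × p₂|.
Here n̂_z ≈ -0.773; the vertex latitude is φ_max = arccos|n̂_z| ≈ 39.4°.
Check via Clairaut: cos φ_max = |cos φ₁| · sin C = cos(25.0°)·sin(121.4°) ≈ 0.773, again giving ≈ 39.4°.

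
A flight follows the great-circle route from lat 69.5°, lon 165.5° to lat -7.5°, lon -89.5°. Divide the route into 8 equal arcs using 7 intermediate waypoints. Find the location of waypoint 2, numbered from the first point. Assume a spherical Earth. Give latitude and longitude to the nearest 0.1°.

≈ lat 61.1°, lon -133.6°

Convert each endpoint to a unit vector on the sphere (x = cos φ cos λ, y = cos φ sin λ, z = sin φ).
The central angle between the endpoints is δ = arccos(p₁·p₂) ≈ 1.785 rad (102.2°).
Interpolate at f = 2/8 with slerp weights a = sin((1−f)δ)/sin δ ≈ 0.996, b = sin(fδ)/sin δ ≈ 0.442.
p = a·p₁ + b·p₂ ≈ (-0.334, -0.350, 0.875); φ = arcsin(p_z) ≈ 61.06°, λ = atan2(p_y, p_x) ≈ -133.61°.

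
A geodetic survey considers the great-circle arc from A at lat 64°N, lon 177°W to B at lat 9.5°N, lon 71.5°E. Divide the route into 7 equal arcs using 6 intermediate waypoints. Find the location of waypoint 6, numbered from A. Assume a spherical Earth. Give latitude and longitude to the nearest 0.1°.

Convert each endpoint to a unit vector on the sphere (x = cos φ cos λ, y = cos φ sin λ, z = sin φ).
The central angle between the endpoints is δ = arccos(p₁·p₂) ≈ 1.581 rad (90.6°).
Interpolate at f = 6/7 with slerp weights a = sin((1−f)δ)/sin δ ≈ 0.224, b = sin(fδ)/sin δ ≈ 0.977.
p = a·p₁ + b·p₂ ≈ (0.208, 0.909, 0.363); φ = arcsin(p_z) ≈ 21.25°, λ = atan2(p_y, p_x) ≈ 77.12°.

≈ lat 21.3°N, lon 77.1°E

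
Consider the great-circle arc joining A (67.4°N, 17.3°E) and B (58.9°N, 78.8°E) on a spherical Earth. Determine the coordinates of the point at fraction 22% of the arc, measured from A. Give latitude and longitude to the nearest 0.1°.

≈ (68.0°N, 33.3°E)

From cos δ = sin φ₁ sin φ₂ + cos φ₁ cos φ₂ cos Δλ, the central angle is δ ≈ 0.484 rad (27.7°).
Interpolate at f = 0.22 with slerp weights a = sin((1−f)δ)/sin δ ≈ 0.792, b = sin(fδ)/sin δ ≈ 0.228.
p = a·p₁ + b·p₂ ≈ (0.314, 0.206, 0.927); φ = arcsin(p_z) ≈ 67.96°, λ = atan2(p_y, p_x) ≈ 33.34°.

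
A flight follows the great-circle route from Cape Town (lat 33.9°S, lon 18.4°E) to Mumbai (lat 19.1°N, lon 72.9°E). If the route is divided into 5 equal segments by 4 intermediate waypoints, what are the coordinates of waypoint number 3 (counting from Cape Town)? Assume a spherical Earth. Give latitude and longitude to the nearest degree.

Write both endpoints as unit vectors p₁, p₂ with components (cos φ cos λ, cos φ sin λ, sin φ).
The central angle between the endpoints is δ = arccos(p₁·p₂) ≈ 1.294 rad (74.2°).
Interpolate at f = 3/5 with slerp weights a = sin((1−f)δ)/sin δ ≈ 0.514, b = sin(fδ)/sin δ ≈ 0.729.
p = a·p₁ + b·p₂ ≈ (0.608, 0.793, -0.049); φ = arcsin(p_z) ≈ -2.78°, λ = atan2(p_y, p_x) ≈ 52.53°.

≈ lat 3°S, lon 53°E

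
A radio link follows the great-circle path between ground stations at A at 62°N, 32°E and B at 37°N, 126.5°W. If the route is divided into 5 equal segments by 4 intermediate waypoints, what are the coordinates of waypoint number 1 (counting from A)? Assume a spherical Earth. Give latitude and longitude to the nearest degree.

Convert each endpoint to a unit vector on the sphere (x = cos φ cos λ, y = cos φ sin λ, z = sin φ).
The central angle between the endpoints is δ = arccos(p₁·p₂) ≈ 1.387 rad (79.5°).
Interpolate at f = 1/5 with slerp weights a = sin((1−f)δ)/sin δ ≈ 0.911, b = sin(fδ)/sin δ ≈ 0.279.
p = a·p₁ + b·p₂ ≈ (0.230, 0.048, 0.972); φ = arcsin(p_z) ≈ 76.40°, λ = atan2(p_y, p_x) ≈ 11.72°.

≈ 76°N, 12°E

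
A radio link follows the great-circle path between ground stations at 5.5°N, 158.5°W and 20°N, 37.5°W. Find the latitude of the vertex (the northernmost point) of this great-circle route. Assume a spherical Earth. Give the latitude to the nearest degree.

≈ 26°N

The great circle lies in the plane with unit normal n̂ = (p₁ × p₂)/|p₁ × p₂|.
Here n̂_z ≈ +0.897; the vertex latitude is φ_max = arccos|n̂_z| ≈ 26.2°.
Check via Clairaut: cos φ_max = |cos φ₁| · sin C = cos(5.5°)·sin(64.3°) ≈ 0.897, again giving ≈ 26.2°.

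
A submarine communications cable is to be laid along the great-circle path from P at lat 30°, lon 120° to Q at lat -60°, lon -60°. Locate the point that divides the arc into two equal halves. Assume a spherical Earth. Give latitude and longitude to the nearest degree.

≈ lat -45°, lon 120°

The haversine formula gives a central angle δ ≈ 2.618 rad (150.0°) between the endpoints.
Interpolate at f = 1/2 with slerp weights a = sin((1−f)δ)/sin δ ≈ 1.932, b = sin(fδ)/sin δ ≈ 1.932.
p = a·p₁ + b·p₂ ≈ (-0.354, 0.612, -0.707); φ = arcsin(p_z) ≈ -45.00°, λ = atan2(p_y, p_x) ≈ 120.00°.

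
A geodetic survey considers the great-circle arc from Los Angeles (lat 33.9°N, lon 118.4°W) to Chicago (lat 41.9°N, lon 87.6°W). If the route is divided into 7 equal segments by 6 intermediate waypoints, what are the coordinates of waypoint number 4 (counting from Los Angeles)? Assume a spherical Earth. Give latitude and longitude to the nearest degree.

From cos δ = sin φ₁ sin φ₂ + cos φ₁ cos φ₂ cos Δλ, the central angle is δ ≈ 0.444 rad (25.4°).
Interpolate at f = 4/7 with slerp weights a = sin((1−f)δ)/sin δ ≈ 0.440, b = sin(fδ)/sin δ ≈ 0.584.
p = a·p₁ + b·p₂ ≈ (-0.156, -0.756, 0.636); φ = arcsin(p_z) ≈ 39.48°, λ = atan2(p_y, p_x) ≈ -101.63°.

≈ lat 39°N, lon 102°W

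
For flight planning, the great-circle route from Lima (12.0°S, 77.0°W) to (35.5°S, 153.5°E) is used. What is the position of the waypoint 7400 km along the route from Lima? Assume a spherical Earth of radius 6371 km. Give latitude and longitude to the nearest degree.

≈ (48°S, 145°W)

Write both endpoints as unit vectors p₁, p₂ with components (cos φ cos λ, cos φ sin λ, sin φ).
The central angle between the endpoints is δ = arccos(p₁·p₂) ≈ 1.967 rad (112.7°). The total great-circle distance is δ·R ≈ 1.967 × 6371 ≈ 12531 km, so the target fraction is f = 7400/12531 ≈ 0.591.
Interpolate at f ≈ 0.591 with slerp weights a = sin((1−f)δ)/sin δ ≈ 0.782, b = sin(fδ)/sin δ ≈ 0.994.
p = a·p₁ + b·p₂ ≈ (-0.553, -0.384, -0.740); φ = arcsin(p_z) ≈ -47.73°, λ = atan2(p_y, p_x) ≈ -145.22°.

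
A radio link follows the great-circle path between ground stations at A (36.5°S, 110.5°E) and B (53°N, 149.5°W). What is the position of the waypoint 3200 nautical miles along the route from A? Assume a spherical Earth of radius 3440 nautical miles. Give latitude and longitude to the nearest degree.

Write both endpoints as unit vectors p₁, p₂ with components (cos φ cos λ, cos φ sin λ, sin φ).
The central angle between the endpoints is δ = arccos(p₁·p₂) ≈ 2.164 rad (124.0°). The total great-circle distance is δ·R ≈ 2.164 × 3440 ≈ 7444 nmi, so the target fraction is f = 3200/7444 ≈ 0.430.
Interpolate at f ≈ 0.430 with slerp weights a = sin((1−f)δ)/sin δ ≈ 1.138, b = sin(fδ)/sin δ ≈ 0.967.
p = a·p₁ + b·p₂ ≈ (-0.822, 0.562, 0.095); φ = arcsin(p_z) ≈ 5.46°, λ = atan2(p_y, p_x) ≈ 145.65°.

≈ (5°N, 146°E)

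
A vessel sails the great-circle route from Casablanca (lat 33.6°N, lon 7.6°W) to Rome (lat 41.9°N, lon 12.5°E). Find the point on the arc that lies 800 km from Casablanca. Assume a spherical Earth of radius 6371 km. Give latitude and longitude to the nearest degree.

≈ lat 37°N, lon 0°E

Convert each endpoint to a unit vector on the sphere (x = cos φ cos λ, y = cos φ sin λ, z = sin φ).
The central angle between the endpoints is δ = arccos(p₁·p₂) ≈ 0.312 rad (17.9°). The total great-circle distance is δ·R ≈ 0.312 × 6371 ≈ 1987 km, so the target fraction is f = 800/1987 ≈ 0.403.
Interpolate at f ≈ 0.403 with slerp weights a = sin((1−f)δ)/sin δ ≈ 0.604, b = sin(fδ)/sin δ ≈ 0.408.
p = a·p₁ + b·p₂ ≈ (0.795, -0.001, 0.607); φ = arcsin(p_z) ≈ 37.35°, λ = atan2(p_y, p_x) ≈ -0.05°.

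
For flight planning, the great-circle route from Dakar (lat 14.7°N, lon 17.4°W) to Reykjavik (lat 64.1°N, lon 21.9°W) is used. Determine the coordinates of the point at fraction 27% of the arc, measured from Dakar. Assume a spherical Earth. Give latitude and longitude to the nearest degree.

≈ lat 28°N, lon 18°W

The haversine formula gives a central angle δ ≈ 0.864 rad (49.5°) between the endpoints.
Interpolate at f = 0.27 with slerp weights a = sin((1−f)δ)/sin δ ≈ 0.775, b = sin(fδ)/sin δ ≈ 0.304.
p = a·p₁ + b·p₂ ≈ (0.839, -0.274, 0.470); φ = arcsin(p_z) ≈ 28.05°, λ = atan2(p_y, p_x) ≈ -18.08°.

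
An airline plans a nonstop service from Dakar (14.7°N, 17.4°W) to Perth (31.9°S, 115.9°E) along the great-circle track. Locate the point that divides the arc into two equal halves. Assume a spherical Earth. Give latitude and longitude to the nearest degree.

The haversine formula gives a central angle δ ≈ 2.342 rad (134.2°) between the endpoints.
Interpolate at f = 1/2 with slerp weights a = sin((1−f)δ)/sin δ ≈ 1.285, b = sin(fδ)/sin δ ≈ 1.285.
p = a·p₁ + b·p₂ ≈ (0.710, 0.610, -0.353); φ = arcsin(p_z) ≈ -20.67°, λ = atan2(p_y, p_x) ≈ 40.67°.

≈ (21°S, 41°E)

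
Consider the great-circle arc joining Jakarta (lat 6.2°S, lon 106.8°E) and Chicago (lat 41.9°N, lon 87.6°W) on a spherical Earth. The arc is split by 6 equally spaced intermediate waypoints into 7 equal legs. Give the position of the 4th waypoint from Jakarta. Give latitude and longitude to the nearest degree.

≈ lat 67°N, lon 156°E

Convert each endpoint to a unit vector on the sphere (x = cos φ cos λ, y = cos φ sin λ, z = sin φ).
The central angle between the endpoints is δ = arccos(p₁·p₂) ≈ 2.480 rad (142.1°).
Interpolate at f = 4/7 with slerp weights a = sin((1−f)δ)/sin δ ≈ 1.422, b = sin(fδ)/sin δ ≈ 1.608.
p = a·p₁ + b·p₂ ≈ (-0.358, 0.157, 0.920); φ = arcsin(p_z) ≈ 66.96°, λ = atan2(p_y, p_x) ≈ 156.31°.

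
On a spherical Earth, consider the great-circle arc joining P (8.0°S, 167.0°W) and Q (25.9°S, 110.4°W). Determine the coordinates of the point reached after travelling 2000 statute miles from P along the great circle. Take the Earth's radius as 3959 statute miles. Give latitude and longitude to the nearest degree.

≈ (19°S, 140°W)

Write both endpoints as unit vectors p₁, p₂ with components (cos φ cos λ, cos φ sin λ, sin φ).
The central angle between the endpoints is δ = arccos(p₁·p₂) ≈ 0.987 rad (56.6°). The total great-circle distance is δ·R ≈ 0.987 × 3959 ≈ 3908 mi, so the target fraction is f = 2000/3908 ≈ 0.512.
Interpolate at f ≈ 0.512 with slerp weights a = sin((1−f)δ)/sin δ ≈ 0.555, b = sin(fδ)/sin δ ≈ 0.580.
p = a·p₁ + b·p₂ ≈ (-0.718, -0.613, -0.331); φ = arcsin(p_z) ≈ -19.31°, λ = atan2(p_y, p_x) ≈ -139.51°.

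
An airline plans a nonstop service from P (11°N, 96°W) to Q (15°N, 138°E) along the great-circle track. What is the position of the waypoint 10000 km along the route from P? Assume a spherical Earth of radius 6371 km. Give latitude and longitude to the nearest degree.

Convert each endpoint to a unit vector on the sphere (x = cos φ cos λ, y = cos φ sin λ, z = sin φ).
The central angle between the endpoints is δ = arccos(p₁·p₂) ≈ 2.104 rad (120.5°). The total great-circle distance is δ·R ≈ 2.104 × 6371 ≈ 13402 km, so the target fraction is f = 10000/13402 ≈ 0.746.
Interpolate at f ≈ 0.746 with slerp weights a = sin((1−f)δ)/sin δ ≈ 0.591, b = sin(fδ)/sin δ ≈ 1.161.
p = a·p₁ + b·p₂ ≈ (-0.894, 0.174, 0.413); φ = arcsin(p_z) ≈ 24.41°, λ = atan2(p_y, p_x) ≈ 169.02°.

≈ (24°N, 169°E)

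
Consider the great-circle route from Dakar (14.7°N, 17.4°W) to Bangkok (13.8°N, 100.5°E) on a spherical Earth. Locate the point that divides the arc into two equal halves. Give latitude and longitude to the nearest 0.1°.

Convert each endpoint to a unit vector on the sphere (x = cos φ cos λ, y = cos φ sin λ, z = sin φ).
The central angle between the endpoints is δ = arccos(p₁·p₂) ≈ 1.960 rad (112.3°).
Interpolate at f = 1/2 with slerp weights a = sin((1−f)δ)/sin δ ≈ 0.897, b = sin(fδ)/sin δ ≈ 0.897.
p = a·p₁ + b·p₂ ≈ (0.669, 0.597, 0.442); φ = arcsin(p_z) ≈ 26.22°, λ = atan2(p_y, p_x) ≈ 41.74°.

≈ (26.2°N, 41.7°E)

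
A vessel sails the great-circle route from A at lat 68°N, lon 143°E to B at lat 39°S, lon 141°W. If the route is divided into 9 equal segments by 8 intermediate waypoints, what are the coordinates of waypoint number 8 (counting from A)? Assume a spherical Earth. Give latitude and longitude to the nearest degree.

≈ lat 27°S, lon 147°W

Convert each endpoint to a unit vector on the sphere (x = cos φ cos λ, y = cos φ sin λ, z = sin φ).
The central angle between the endpoints is δ = arccos(p₁·p₂) ≈ 2.110 rad (120.9°).
Interpolate at f = 8/9 with slerp weights a = sin((1−f)δ)/sin δ ≈ 0.271, b = sin(fδ)/sin δ ≈ 1.111.
p = a·p₁ + b·p₂ ≈ (-0.752, -0.483, -0.449); φ = arcsin(p_z) ≈ -26.65°, λ = atan2(p_y, p_x) ≈ -147.32°.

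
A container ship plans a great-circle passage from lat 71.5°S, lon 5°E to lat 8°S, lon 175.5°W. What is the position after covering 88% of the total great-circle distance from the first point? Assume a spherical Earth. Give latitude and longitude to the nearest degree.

≈ lat 20°S, lon 176°W

From cos δ = sin φ₁ sin φ₂ + cos φ₁ cos φ₂ cos Δλ, the central angle is δ ≈ 1.754 rad (100.5°).
Interpolate at f = 0.88 with slerp weights a = sin((1−f)δ)/sin δ ≈ 0.212, b = sin(fδ)/sin δ ≈ 1.017.
p = a·p₁ + b·p₂ ≈ (-0.936, -0.073, -0.343); φ = arcsin(p_z) ≈ -20.06°, λ = atan2(p_y, p_x) ≈ -175.54°.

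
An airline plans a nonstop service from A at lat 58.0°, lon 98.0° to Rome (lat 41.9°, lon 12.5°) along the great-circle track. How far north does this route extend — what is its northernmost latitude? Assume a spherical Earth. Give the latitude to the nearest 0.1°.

≈ 60.6°

The great circle lies in the plane with unit normal n̂ = (p₁ × p₂)/|p₁ × p₂|.
Here n̂_z ≈ -0.490; the vertex latitude is φ_max = arccos|n̂_z| ≈ 60.6°.
Check via Clairaut: cos φ_max = |cos φ₁| · sin C = cos(58.0°)·sin(67.7°) ≈ 0.490, again giving ≈ 60.6°.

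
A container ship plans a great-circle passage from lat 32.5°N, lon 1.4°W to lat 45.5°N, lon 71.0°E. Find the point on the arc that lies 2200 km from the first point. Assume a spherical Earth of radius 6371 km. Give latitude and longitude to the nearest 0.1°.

≈ lat 42.4°N, lon 20.3°E

The haversine formula gives a central angle δ ≈ 0.974 rad (55.8°) between the endpoints. The total great-circle distance is δ·R ≈ 0.974 × 6371 ≈ 6206 km, so the target fraction is f = 2200/6206 ≈ 0.355.
Interpolate at f ≈ 0.355 with slerp weights a = sin((1−f)δ)/sin δ ≈ 0.711, b = sin(fδ)/sin δ ≈ 0.409.
p = a·p₁ + b·p₂ ≈ (0.693, 0.257, 0.674); φ = arcsin(p_z) ≈ 42.37°, λ = atan2(p_y, p_x) ≈ 20.32°.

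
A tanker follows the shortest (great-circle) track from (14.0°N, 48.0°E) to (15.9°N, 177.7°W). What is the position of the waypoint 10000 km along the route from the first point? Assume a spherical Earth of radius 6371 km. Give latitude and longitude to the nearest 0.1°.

≈ (30.9°N, 146.5°E)

Convert each endpoint to a unit vector on the sphere (x = cos φ cos λ, y = cos φ sin λ, z = sin φ).
The central angle between the endpoints is δ = arccos(p₁·p₂) ≈ 2.196 rad (125.8°). The total great-circle distance is δ·R ≈ 2.196 × 6371 ≈ 13992 km, so the target fraction is f = 10000/13992 ≈ 0.715.
Interpolate at f ≈ 0.715 with slerp weights a = sin((1−f)δ)/sin δ ≈ 0.723, b = sin(fδ)/sin δ ≈ 1.234.
p = a·p₁ + b·p₂ ≈ (-0.716, 0.474, 0.513); φ = arcsin(p_z) ≈ 30.86°, λ = atan2(p_y, p_x) ≈ 146.49°.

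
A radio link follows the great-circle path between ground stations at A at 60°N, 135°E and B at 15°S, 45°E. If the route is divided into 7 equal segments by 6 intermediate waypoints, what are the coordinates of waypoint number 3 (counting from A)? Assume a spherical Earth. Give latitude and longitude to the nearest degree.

Write both endpoints as unit vectors p₁, p₂ with components (cos φ cos λ, cos φ sin λ, sin φ).
The central angle between the endpoints is δ = arccos(p₁·p₂) ≈ 1.797 rad (103.0°).
Interpolate at f = 3/7 with slerp weights a = sin((1−f)δ)/sin δ ≈ 0.878, b = sin(fδ)/sin δ ≈ 0.714.
p = a·p₁ + b·p₂ ≈ (0.178, 0.798, 0.575); φ = arcsin(p_z) ≈ 35.13°, λ = atan2(p_y, p_x) ≈ 77.46°.

≈ 35°N, 77°E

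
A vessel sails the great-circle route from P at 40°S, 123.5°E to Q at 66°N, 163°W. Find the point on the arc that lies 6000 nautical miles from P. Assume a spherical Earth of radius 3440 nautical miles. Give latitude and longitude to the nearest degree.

≈ 52°N, 169°E

Convert each endpoint to a unit vector on the sphere (x = cos φ cos λ, y = cos φ sin λ, z = sin φ).
The central angle between the endpoints is δ = arccos(p₁·p₂) ≈ 2.093 rad (119.9°). The total great-circle distance is δ·R ≈ 2.093 × 3440 ≈ 7200 nmi, so the target fraction is f = 6000/7200 ≈ 0.833.
Interpolate at f ≈ 0.833 with slerp weights a = sin((1−f)δ)/sin δ ≈ 0.394, b = sin(fδ)/sin δ ≈ 1.136.
p = a·p₁ + b·p₂ ≈ (-0.609, 0.117, 0.785); φ = arcsin(p_z) ≈ 51.70°, λ = atan2(p_y, p_x) ≈ 169.15°.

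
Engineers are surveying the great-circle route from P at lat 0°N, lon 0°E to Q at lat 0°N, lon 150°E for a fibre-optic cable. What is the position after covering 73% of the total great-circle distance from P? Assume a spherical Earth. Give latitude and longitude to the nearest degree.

≈ lat 0°N, lon 109°E

The haversine formula gives a central angle δ ≈ 2.618 rad (150.0°) between the endpoints.
Interpolate at f = 0.73 with slerp weights a = sin((1−f)δ)/sin δ ≈ 1.299, b = sin(fδ)/sin δ ≈ 1.885.
p = a·p₁ + b·p₂ ≈ (-0.334, 0.943, 0.000); φ = arcsin(p_z) ≈ 0.00°, λ = atan2(p_y, p_x) ≈ 109.50°.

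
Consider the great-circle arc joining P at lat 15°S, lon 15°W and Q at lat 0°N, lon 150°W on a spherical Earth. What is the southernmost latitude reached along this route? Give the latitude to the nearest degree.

The great circle lies in the plane with unit normal n̂ = (p₁ × p₂)/|p₁ × p₂|.
Here n̂_z ≈ -0.935; the vertex latitude is φ_max = arccos|n̂_z| ≈ 20.8°.
Check via Clairaut: cos φ_max = |cos φ₁| · sin C = cos(15.0°)·sin(104.5°) ≈ 0.935, again giving ≈ 20.8°.

≈ 21°S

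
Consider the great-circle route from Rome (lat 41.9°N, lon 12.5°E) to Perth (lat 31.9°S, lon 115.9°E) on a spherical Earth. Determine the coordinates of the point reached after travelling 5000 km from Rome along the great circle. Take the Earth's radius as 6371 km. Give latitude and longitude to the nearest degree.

≈ lat 18°N, lon 58°E

Write both endpoints as unit vectors p₁, p₂ with components (cos φ cos λ, cos φ sin λ, sin φ).
The central angle between the endpoints is δ = arccos(p₁·p₂) ≈ 2.094 rad (120.0°). The total great-circle distance is δ·R ≈ 2.094 × 6371 ≈ 13339 km, so the target fraction is f = 5000/13339 ≈ 0.375.
Interpolate at f ≈ 0.375 with slerp weights a = sin((1−f)δ)/sin δ ≈ 1.115, b = sin(fδ)/sin δ ≈ 0.816.
p = a·p₁ + b·p₂ ≈ (0.508, 0.803, 0.313); φ = arcsin(p_z) ≈ 18.27°, λ = atan2(p_y, p_x) ≈ 57.68°.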